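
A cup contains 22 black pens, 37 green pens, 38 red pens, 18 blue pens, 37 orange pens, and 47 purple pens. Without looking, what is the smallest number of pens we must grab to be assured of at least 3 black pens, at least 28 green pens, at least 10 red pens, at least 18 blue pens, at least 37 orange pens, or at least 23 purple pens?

114

The worst case stops just short of every target: 2 black, 27 green, 9 red, 17 blue, 36 orange, 22 purple — 2 + 27 + 9 + 17 + 36 + 22 = 113 pens.
One more pen must push some ink color to its target, so 113 + 1 = 114.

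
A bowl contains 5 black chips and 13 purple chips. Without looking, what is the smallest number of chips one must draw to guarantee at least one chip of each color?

The hardest color to obtain is black: we could draw every other chip first — 18 − 5 = 13 chips — without a single black one.
The next draw must be black, so 13 + 1 = 14.

14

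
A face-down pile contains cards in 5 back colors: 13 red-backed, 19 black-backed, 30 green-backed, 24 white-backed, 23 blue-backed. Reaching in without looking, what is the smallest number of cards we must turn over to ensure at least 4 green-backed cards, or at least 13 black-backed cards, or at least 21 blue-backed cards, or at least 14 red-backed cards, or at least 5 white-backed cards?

53

The worst case stops just short of every target: 13 red-backed, 12 black-backed, 3 green-backed, 4 white-backed, 20 blue-backed — 13 + 12 + 3 + 4 + 20 = 52 cards.
One more card must push some back color to its target, so 52 + 1 = 53.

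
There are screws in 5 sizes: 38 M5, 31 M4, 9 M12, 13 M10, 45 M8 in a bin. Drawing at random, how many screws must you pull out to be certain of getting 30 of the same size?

110

In the worst case we take at most 29 of each size, but all 9 M12 and all 13 M10 (fewer than 29), giving 29 + 29 + 9 + 13 + 29 = 109.
One more screw then forces some size to 30, so 109 + 1 = 110.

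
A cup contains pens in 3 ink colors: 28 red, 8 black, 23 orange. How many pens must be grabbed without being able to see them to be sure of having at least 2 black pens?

The worst case draws every non-black pen first: 28 + 23 = 51.
The next 2 draws are then forced to be black, giving 51 + 2 = 53.

53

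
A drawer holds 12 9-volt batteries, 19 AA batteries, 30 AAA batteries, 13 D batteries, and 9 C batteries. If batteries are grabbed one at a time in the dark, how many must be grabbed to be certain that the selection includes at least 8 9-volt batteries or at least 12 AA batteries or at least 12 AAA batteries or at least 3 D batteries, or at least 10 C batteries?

Each of the 5 types has its own threshold; avoid all of them simultaneously.
The worst case stops just short of every target: 7 9-volt, 11 AA, 11 AAA, 2 D, 9 C — 7 + 11 + 11 + 2 + 9 = 40 batteries.
One more battery must push some type to its target, so 40 + 1 = 41.

41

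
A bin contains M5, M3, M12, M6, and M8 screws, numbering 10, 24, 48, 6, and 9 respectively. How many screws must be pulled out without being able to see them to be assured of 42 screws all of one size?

Treat the 5 sizes as pigeonholes.
In the worst case we take at most 41 of each size, but all 10 M5, all 24 M3, all 6 M6, and all 9 M8 (fewer than 41), giving 10 + 24 + 41 + 6 + 9 = 90.
One more screw then forces some size to 42, so 90 + 1 = 91.

91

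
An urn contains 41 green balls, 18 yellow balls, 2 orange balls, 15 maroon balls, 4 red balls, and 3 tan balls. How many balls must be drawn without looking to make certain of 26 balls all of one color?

In the worst case we take at most 25 of each color, but all 18 yellow, all 2 orange, all 15 maroon, all 4 red, and all 3 tan (fewer than 25), giving 25 + 18 + 2 + 15 + 4 + 3 = 67.
One more ball then forces some color to 26, so 67 + 1 = 68.

68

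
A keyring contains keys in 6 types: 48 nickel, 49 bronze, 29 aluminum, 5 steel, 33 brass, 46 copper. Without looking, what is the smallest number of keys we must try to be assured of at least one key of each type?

206

The hardest type to obtain is steel: we could draw every other key first — 210 − 5 = 205 keys — without a single steel one.
The next draw must be steel, so 205 + 1 = 206.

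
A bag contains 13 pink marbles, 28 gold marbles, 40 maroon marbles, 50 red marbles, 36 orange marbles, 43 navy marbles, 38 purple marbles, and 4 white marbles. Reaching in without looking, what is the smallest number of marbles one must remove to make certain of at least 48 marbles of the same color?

250

In the worst case we take at most 47 of each color, but all 13 pink, all 28 gold, all 40 maroon, all 36 orange, all 43 navy, all 38 purple, and all 4 white (fewer than 47), giving 13 + 28 + 40 + 47 + 36 + 43 + 38 + 4 = 249.
One more marble then forces some color to 48, so 249 + 1 = 250.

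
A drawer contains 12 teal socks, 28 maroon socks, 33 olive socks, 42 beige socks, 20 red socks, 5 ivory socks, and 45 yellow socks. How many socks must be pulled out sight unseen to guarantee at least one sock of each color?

181

The hardest color to obtain is ivory: we could draw every other sock first — 185 − 5 = 180 socks — without a single ivory one.
The next draw must be ivory, so 180 + 1 = 181.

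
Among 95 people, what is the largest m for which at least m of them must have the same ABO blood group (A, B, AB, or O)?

There are 4 ABO blood groups, which serve as the pigeonholes.
If each of the 4 ABO blood groups held at most 23, the total would be at most 4 × 23 = 92 < 95, a contradiction.
So at least one holds ⌈95/4⌉ = 24.

24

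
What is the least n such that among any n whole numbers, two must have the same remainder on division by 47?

48

Use the pigeonhole principle on residue classes: two integers differ by a multiple of 47 exactly when they share a remainder mod 47.
There are 47 residue classes mod 47, so 47 integers can all lie in distinct classes.
One more integer must repeat a residue, giving a difference divisible by 47. So n = 47 + 1 = 48.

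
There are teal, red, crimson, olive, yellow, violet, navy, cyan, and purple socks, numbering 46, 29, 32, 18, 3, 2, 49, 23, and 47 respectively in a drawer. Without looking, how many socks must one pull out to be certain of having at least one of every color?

The hardest color to obtain is violet: we could draw every other sock first — 249 − 2 = 247 socks — without a single violet one.
The next draw must be violet, so 247 + 1 = 248.

248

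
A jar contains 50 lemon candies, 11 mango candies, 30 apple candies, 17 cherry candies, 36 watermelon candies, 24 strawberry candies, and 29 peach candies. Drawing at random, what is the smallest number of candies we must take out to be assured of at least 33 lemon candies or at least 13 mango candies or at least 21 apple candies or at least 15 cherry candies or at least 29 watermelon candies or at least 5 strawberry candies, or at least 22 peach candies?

131

Each of the 7 flavors has its own threshold; avoid all of them simultaneously.
The worst case stops just short of every target: 32 lemon, all 11 mango, 20 apple, 14 cherry, 28 watermelon, 4 strawberry, 21 peach — 32 + 11 + 20 + 14 + 28 + 4 + 21 = 130 candies.
One more candy must push some flavor to its target, so 130 + 1 = 131.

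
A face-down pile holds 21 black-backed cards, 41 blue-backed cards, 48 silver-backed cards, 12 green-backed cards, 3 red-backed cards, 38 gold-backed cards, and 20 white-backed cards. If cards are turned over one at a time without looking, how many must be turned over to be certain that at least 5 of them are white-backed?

168

To avoid white-backed cards as long as possible, exhaust the other 6 back colors first.
The worst case draws every non-white-backed card first: 21 + 41 + 48 + 12 + 3 + 38 = 163.
The next 5 draws are then forced to be white-backed, giving 163 + 5 = 168.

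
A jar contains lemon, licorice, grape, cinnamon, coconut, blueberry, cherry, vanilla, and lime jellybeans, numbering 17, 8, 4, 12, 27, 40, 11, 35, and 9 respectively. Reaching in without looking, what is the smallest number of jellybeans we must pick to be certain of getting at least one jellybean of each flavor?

The hardest flavor to obtain is grape: we could draw every other jellybean first — 163 − 4 = 159 jellybeans — without a single grape one.
The next draw must be grape, so 159 + 1 = 160.

160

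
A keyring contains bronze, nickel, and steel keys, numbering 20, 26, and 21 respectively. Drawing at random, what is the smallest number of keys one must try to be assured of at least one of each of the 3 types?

48

The hardest type to obtain is bronze: we could draw every other key first — 67 − 20 = 47 keys — without a single bronze one.
The next draw must be bronze, so 47 + 1 = 48.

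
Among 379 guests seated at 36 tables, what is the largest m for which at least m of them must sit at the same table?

The 379 guests fall into 36 tables.
If each of the 36 tables held at most 10, the total would be at most 36 × 10 = 360 < 379, a contradiction.
So at least one holds ⌈379/36⌉ = 11.

11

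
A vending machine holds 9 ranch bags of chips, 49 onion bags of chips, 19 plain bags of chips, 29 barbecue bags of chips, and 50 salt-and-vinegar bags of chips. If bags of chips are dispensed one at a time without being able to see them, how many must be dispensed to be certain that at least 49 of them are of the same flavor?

154

In the worst case we take at most 48 of each flavor, but all 9 ranch, all 19 plain, and all 29 barbecue (fewer than 48), giving 9 + 48 + 19 + 29 + 48 = 153.
One more bag of chips then forces some flavor to 49, so 153 + 1 = 154.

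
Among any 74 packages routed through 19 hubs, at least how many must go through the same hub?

The 74 packages fall into 19 hubs.
If each of the 19 hubs held at most 3, the total would be at most 19 × 3 = 57 < 74, a contradiction.
So at least one holds ⌈74/19⌉ = 4.

4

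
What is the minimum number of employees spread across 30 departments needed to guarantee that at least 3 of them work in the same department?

There are 30 departments acting as pigeonholes.
With 30 × 2 = 60 employees we could place exactly 2 in each, with no class reaching 3.
One more forces some class to hold 3, so 60 + 1 = 61.

61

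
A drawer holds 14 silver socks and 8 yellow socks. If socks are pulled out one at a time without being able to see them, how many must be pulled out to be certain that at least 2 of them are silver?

The worst case draws every non-silver sock first: 8.
The next 2 draws are then forced to be silver, giving 8 + 2 = 10.

10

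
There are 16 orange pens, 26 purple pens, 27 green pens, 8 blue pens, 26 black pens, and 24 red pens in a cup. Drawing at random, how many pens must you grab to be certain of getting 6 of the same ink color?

Treat the 6 ink colors as pigeonholes.
The worst case takes 5 pens of each ink color without reaching 6 of any: 6 × 5 = 30.
The next pen must bring some ink color to 6, so 30 + 1 = 31.

31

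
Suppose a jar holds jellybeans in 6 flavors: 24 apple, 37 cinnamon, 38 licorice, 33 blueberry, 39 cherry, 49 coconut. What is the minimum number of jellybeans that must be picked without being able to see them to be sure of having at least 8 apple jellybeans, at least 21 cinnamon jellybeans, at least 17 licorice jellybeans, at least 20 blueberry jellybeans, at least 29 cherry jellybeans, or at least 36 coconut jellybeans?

126

The worst case stops just short of every target: 7 apple, 20 cinnamon, 16 licorice, 19 blueberry, 28 cherry, 35 coconut — 7 + 20 + 16 + 19 + 28 + 35 = 125 jellybeans.
One more jellybean must push some flavor to its target, so 125 + 1 = 126.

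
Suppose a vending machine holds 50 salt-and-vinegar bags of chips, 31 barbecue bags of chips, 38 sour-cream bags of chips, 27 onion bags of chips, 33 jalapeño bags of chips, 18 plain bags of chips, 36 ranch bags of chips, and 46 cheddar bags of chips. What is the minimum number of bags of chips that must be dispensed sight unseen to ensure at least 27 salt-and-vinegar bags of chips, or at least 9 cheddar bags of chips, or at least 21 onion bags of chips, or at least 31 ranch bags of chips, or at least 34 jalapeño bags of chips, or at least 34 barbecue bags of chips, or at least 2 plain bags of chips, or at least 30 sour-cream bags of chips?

179

The worst case stops just short of every target: 26 salt-and-vinegar, all 31 barbecue, 29 sour-cream, 20 onion, 33 jalapeño, 1 plain, 30 ranch, 8 cheddar — 26 + 31 + 29 + 20 + 33 + 1 + 30 + 8 = 178 bags of chips.
One more bag of chips must push some flavor to its target, so 178 + 1 = 179.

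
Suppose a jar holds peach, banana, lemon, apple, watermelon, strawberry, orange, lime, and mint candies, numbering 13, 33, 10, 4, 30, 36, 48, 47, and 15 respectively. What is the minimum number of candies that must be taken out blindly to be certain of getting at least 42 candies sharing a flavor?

224

In the worst case we take at most 41 of each flavor, but all 13 peach, all 33 banana, all 10 lemon, all 4 apple, all 30 watermelon, all 36 strawberry, and all 15 mint (fewer than 41), giving 13 + 33 + 10 + 4 + 30 + 36 + 41 + 41 + 15 = 223.
One more candy then forces some flavor to 42, so 223 + 1 = 224.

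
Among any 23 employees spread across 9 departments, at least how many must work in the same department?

The 23 employees fall into 9 departments.
If each of the 9 departments held at most 2, the total would be at most 9 × 2 = 18 < 23, a contradiction.
So at least one holds ⌈23/9⌉ = 3.

3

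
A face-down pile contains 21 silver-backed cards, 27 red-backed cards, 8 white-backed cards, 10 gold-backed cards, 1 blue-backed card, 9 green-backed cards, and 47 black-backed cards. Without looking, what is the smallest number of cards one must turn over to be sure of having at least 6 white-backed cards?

121

The worst case draws every non-white-backed card first: 21 + 27 + 10 + 1 + 9 + 47 = 115.
The next 6 draws are then forced to be white-backed, giving 115 + 6 = 121.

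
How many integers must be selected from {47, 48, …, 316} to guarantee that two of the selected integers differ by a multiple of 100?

101

Group the integers by remainder mod 100; there are 100 residue classes, each nonempty in this range.
Choosing one from each class (100 integers) avoids any shared remainder.
One more choice must repeat a class, so two differ by a multiple of 100. Hence 100 + 1 = 101.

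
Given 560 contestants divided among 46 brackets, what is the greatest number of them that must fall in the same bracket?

The 560 contestants fall into 46 brackets.
If each of the 46 brackets held at most 12, the total would be at most 46 × 12 = 552 < 560, a contradiction.
So at least one holds ⌈560/46⌉ = 13.

13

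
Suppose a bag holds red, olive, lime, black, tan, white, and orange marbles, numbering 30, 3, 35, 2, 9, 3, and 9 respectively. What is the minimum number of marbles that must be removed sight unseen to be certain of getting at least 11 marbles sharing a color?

47

In the worst case we take at most 10 of each color, but all 3 olive, all 2 black, all 9 tan, all 3 white, and all 9 orange (fewer than 10), giving 10 + 3 + 10 + 2 + 9 + 3 + 9 = 46.
One more marble then forces some color to 11, so 46 + 1 = 47.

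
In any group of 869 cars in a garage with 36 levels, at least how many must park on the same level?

25

If each of the 36 levels held at most 24, the total would be at most 36 × 24 = 864 < 869, a contradiction.
So at least one holds ⌈869/36⌉ = 25.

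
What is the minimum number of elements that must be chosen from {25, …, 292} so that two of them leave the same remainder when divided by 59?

60

Use the pigeonhole principle on residue classes: group the integers by remainder mod 59; there are 59 residue classes, each nonempty in this range.
Choosing one from each class (59 integers) avoids any shared remainder.
One more choice must repeat a class, so two differ by a multiple of 59. Hence 59 + 1 = 60.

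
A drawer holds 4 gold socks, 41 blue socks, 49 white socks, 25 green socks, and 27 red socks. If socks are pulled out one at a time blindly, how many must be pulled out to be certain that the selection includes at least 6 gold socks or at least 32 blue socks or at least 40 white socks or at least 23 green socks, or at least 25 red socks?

121

Each of the 5 colors has its own threshold; avoid all of them simultaneously.
The worst case stops just short of every target: all 4 gold, 31 blue, 39 white, 22 green, 24 red — 4 + 31 + 39 + 22 + 24 = 120 socks.
One more sock must push some color to its target, so 120 + 1 = 121.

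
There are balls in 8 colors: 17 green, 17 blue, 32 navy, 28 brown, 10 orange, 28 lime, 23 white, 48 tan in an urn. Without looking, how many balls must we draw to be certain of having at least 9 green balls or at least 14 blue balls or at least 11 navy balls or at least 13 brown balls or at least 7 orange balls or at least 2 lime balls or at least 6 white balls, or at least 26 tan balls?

The worst case stops just short of every target: 8 green, 13 blue, 10 navy, 12 brown, 6 orange, 1 lime, 5 white, 25 tan — 8 + 13 + 10 + 12 + 6 + 1 + 5 + 25 = 80 balls.
One more ball must push some color to its target, so 80 + 1 = 81.

81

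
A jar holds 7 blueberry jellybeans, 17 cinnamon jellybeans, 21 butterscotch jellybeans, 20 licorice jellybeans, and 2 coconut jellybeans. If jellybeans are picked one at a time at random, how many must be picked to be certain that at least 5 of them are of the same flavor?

19

Treat the 5 flavors as pigeonholes.
In the worst case we take at most 4 of each flavor, but all 2 coconut (fewer than 4), giving 4 + 4 + 4 + 4 + 2 = 18.
One more jellybean then forces some flavor to 5, so 18 + 1 = 19.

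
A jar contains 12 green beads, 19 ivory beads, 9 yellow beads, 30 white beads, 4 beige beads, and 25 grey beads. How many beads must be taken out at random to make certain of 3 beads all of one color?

13

Treat the 6 colors as pigeonholes.
The worst case takes 2 beads of each color without reaching 3 of any: 6 × 2 = 12.
The next bead must bring some color to 3, so 12 + 1 = 13.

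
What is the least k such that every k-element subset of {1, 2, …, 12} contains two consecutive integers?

Partition {1, …, 12} into 6 pairs: {1,2}, {3,4}, …, {11,12}.
Choosing 6 integers — say the 6 even numbers 2, 4, …, 12 — takes one from each pair and avoids the property.
Choosing 7 forces two into the same pair by pigeonhole, and those are consecutive. So 7.

7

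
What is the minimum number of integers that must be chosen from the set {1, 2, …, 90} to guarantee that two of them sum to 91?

Partition {1, …, 90} into 45 pairs: {1,90}, {2,89}, …, {45,46}.
Choosing 45 integers — say the integers 1 through 45 — takes one from each pair and avoids the property.
Choosing 46 forces two into the same pair by pigeonhole, and those sum to 91. So 46.

46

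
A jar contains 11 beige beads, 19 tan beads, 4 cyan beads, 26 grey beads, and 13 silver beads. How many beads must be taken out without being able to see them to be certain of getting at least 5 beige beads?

67

The worst case draws every non-beige bead first: 19 + 4 + 26 + 13 = 62.
The next 5 draws are then forced to be beige, giving 62 + 5 = 67.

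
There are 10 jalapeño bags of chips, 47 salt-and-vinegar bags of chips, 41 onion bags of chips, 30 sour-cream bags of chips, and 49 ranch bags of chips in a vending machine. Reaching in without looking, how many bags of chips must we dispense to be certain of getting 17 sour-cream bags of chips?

To avoid sour-cream bags of chips as long as possible, exhaust the other 4 flavors first.
The worst case draws every non-sour-cream bag of chips first: 10 + 47 + 41 + 49 = 147.
The next 17 draws are then forced to be sour-cream, giving 147 + 17 = 164.

164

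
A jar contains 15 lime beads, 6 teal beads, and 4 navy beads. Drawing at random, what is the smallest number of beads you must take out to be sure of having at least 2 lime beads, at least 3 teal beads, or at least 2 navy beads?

5

The worst case stops just short of every target: 1 lime, 2 teal, 1 navy — 1 + 2 + 1 = 4 beads.
One more bead must push some color to its target, so 4 + 1 = 5.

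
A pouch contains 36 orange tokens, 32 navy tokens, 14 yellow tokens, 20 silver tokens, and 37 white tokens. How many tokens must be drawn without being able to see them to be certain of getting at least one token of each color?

126

The hardest color to obtain is yellow: we could draw every other token first — 139 − 14 = 125 tokens — without a single yellow one.
The next draw must be yellow, so 125 + 1 = 126.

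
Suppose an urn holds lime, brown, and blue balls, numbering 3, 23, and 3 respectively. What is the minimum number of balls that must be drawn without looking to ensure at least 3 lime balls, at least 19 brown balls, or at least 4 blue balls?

Each of the 3 colors has its own threshold; avoid all of them simultaneously.
The worst case stops just short of every target: 2 lime, 18 brown, 3 blue — 2 + 18 + 3 = 23 balls.
One more ball must push some color to its target, so 23 + 1 = 24.

24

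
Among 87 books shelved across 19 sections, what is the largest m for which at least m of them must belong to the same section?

If each of the 19 sections held at most 4, the total would be at most 19 × 4 = 76 < 87, a contradiction.
So at least one holds ⌈87/19⌉ = 5.

5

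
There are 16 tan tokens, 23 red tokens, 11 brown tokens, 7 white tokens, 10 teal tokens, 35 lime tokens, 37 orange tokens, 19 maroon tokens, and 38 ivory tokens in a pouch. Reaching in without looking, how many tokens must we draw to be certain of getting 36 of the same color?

In the worst case we take at most 35 of each color, but all 16 tan, all 23 red, all 11 brown, all 7 white, all 10 teal, and all 19 maroon (fewer than 35), giving 16 + 23 + 11 + 7 + 10 + 35 + 35 + 19 + 35 = 191.
One more token then forces some color to 36, so 191 + 1 = 192.

192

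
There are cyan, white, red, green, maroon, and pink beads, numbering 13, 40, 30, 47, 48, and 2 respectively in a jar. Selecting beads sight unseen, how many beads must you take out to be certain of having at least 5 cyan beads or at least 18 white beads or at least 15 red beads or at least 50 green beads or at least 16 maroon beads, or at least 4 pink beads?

100

The worst case stops just short of every target: 4 cyan, 17 white, 14 red, all 47 green, 15 maroon, all 2 pink — 4 + 17 + 14 + 47 + 15 + 2 = 99 beads.
One more bead must push some color to its target, so 99 + 1 = 100.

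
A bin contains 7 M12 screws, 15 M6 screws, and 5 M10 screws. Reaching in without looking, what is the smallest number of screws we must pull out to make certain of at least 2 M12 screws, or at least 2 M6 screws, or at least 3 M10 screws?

5

The worst case stops just short of every target: 1 M12, 1 M6, 2 M10 — 1 + 1 + 2 = 4 screws.
One more screw must push some size to its target, so 4 + 1 = 5.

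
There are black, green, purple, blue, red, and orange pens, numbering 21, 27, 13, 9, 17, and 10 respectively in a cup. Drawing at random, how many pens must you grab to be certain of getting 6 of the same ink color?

31

The worst case takes 5 pens of each ink color without reaching 6 of any: 6 × 5 = 30.
The next pen must bring some ink color to 6, so 30 + 1 = 31.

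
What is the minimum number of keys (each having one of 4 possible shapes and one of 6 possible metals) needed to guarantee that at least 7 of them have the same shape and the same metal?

There are 4 × 6 = 24 (shape, metal) combinations acting as pigeonholes.
With 24 × 6 = 144 keys we could place exactly 6 in each, with no (shape, metal) pair reaching 7.
One more forces some (shape, metal) pair to hold 7, so 144 + 1 = 145.

145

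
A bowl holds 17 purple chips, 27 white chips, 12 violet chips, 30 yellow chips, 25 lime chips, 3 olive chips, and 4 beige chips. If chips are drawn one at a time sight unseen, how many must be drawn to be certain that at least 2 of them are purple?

103

The worst case draws every non-purple chip first: 27 + 12 + 30 + 25 + 3 + 4 = 101.
The next 2 draws are then forced to be purple, giving 101 + 2 = 103.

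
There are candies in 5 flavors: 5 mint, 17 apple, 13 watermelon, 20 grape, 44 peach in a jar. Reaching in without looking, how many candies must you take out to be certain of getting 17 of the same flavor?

In the worst case we take at most 16 of each flavor, but all 5 mint and all 13 watermelon (fewer than 16), giving 5 + 16 + 13 + 16 + 16 = 66.
One more candy then forces some flavor to 17, so 66 + 1 = 67.

67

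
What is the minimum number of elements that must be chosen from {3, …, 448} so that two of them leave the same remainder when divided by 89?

Group the integers by remainder mod 89; there are 89 residue classes, each nonempty in this range.
Choosing one from each class (89 integers) avoids any shared remainder.
One more choice must repeat a class, so two differ by a multiple of 89. Hence 89 + 1 = 90.

90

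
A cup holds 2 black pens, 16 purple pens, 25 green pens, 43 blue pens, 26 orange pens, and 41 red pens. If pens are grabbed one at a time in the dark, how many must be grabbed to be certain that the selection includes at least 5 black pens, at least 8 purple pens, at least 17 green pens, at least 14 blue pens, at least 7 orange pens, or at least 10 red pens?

The worst case stops just short of every target: all 2 black, 7 purple, 16 green, 13 blue, 6 orange, 9 red — 2 + 7 + 16 + 13 + 6 + 9 = 53 pens.
One more pen must push some ink color to its target, so 53 + 1 = 54.

54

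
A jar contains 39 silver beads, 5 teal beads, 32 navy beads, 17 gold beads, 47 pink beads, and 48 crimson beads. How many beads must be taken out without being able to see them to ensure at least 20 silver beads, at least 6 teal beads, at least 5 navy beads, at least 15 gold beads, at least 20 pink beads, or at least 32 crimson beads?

The worst case stops just short of every target: 19 silver, 5 teal, 4 navy, 14 gold, 19 pink, 31 crimson — 19 + 5 + 4 + 14 + 19 + 31 = 92 beads.
One more bead must push some color to its target, so 92 + 1 = 93.

93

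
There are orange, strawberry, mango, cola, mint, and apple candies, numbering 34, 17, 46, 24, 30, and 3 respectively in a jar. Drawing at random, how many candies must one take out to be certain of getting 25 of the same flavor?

Treat the 6 flavors as pigeonholes.
In the worst case we take at most 24 of each flavor, but all 17 strawberry and all 3 apple (fewer than 24), giving 24 + 17 + 24 + 24 + 24 + 3 = 116.
One more candy then forces some flavor to 25, so 116 + 1 = 117.

117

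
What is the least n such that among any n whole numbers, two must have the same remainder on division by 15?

16

Two integers differ by a multiple of 15 exactly when they share a remainder mod 15.
There are 15 residue classes mod 15, so 15 integers can all lie in distinct classes.
One more integer must repeat a residue, giving a difference divisible by 15. So n = 15 + 1 = 16.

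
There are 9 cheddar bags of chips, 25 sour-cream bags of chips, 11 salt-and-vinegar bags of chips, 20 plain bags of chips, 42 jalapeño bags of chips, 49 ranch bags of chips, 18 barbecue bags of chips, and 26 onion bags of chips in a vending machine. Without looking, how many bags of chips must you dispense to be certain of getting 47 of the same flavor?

198

In the worst case we take at most 46 of each flavor, but all 9 cheddar, all 25 sour-cream, all 11 salt-and-vinegar, all 20 plain, all 42 jalapeño, all 18 barbecue, and all 26 onion (fewer than 46), giving 9 + 25 + 11 + 20 + 42 + 46 + 18 + 26 = 197.
One more bag of chips then forces some flavor to 47, so 197 + 1 = 198.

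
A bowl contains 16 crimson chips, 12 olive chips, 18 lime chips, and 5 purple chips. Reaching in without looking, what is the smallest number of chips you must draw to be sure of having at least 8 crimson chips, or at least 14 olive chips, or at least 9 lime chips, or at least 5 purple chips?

The worst case stops just short of every target: 7 crimson, all 12 olive, 8 lime, 4 purple — 7 + 12 + 8 + 4 = 31 chips.
One more chip must push some color to its target, so 31 + 1 = 32.

32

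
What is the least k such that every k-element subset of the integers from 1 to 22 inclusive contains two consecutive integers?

Partition {1, …, 22} into 11 pairs: {1,2}, {3,4}, …, {21,22}.
Choosing 11 integers — say the 11 even numbers 2, 4, …, 22 — takes one from each pair and avoids the property.
Choosing 12 forces two into the same pair by pigeonhole, and those are consecutive. So 12.

12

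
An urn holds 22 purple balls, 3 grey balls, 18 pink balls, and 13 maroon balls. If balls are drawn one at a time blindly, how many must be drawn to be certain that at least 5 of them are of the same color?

16

In the worst case we take at most 4 of each color, but all 3 grey (fewer than 4), giving 4 + 3 + 4 + 4 = 15.
One more ball then forces some color to 5, so 15 + 1 = 16.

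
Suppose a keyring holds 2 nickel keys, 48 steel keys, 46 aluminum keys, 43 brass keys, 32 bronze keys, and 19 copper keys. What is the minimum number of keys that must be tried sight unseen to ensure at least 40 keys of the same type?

171

In the worst case we take at most 39 of each type, but all 2 nickel, all 32 bronze, and all 19 copper (fewer than 39), giving 2 + 39 + 39 + 39 + 32 + 19 = 170.
One more key then forces some type to 40, so 170 + 1 = 171.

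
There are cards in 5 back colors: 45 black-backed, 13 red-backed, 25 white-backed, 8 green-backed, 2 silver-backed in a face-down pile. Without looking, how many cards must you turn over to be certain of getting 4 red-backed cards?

To avoid red-backed cards as long as possible, exhaust the other 4 back colors first.
The worst case draws every non-red-backed card first: 45 + 25 + 8 + 2 = 80.
The next 4 draws are then forced to be red-backed, giving 80 + 4 = 84.

84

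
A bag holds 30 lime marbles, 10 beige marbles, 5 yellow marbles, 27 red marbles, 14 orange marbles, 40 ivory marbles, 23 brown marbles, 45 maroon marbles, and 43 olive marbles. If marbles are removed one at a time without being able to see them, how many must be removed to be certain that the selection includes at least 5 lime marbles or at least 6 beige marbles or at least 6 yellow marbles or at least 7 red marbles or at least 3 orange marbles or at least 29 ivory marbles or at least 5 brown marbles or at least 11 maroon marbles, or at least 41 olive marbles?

The worst case stops just short of every target: 4 lime, 5 beige, 5 yellow, 6 red, 2 orange, 28 ivory, 4 brown, 10 maroon, 40 olive — 4 + 5 + 5 + 6 + 2 + 28 + 4 + 10 + 40 = 104 marbles.
One more marble must push some color to its target, so 104 + 1 = 105.

105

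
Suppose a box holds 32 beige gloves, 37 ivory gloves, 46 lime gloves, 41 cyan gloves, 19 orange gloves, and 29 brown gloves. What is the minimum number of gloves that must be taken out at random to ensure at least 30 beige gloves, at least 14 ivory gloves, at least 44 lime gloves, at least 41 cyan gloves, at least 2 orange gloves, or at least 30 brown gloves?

The worst case stops just short of every target: 29 beige, 13 ivory, 43 lime, 40 cyan, 1 orange, 29 brown — 29 + 13 + 43 + 40 + 1 + 29 = 155 gloves.
One more glove must push some color to its target, so 155 + 1 = 156.

156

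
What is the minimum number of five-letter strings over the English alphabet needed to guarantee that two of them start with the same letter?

27

There are 26 possible first letters acting as pigeonholes.
With 26 five-letter strings over the English alphabet we could place one in each, avoiding any repeat.
One more forces some class to hold 2, so 26 + 1 = 27.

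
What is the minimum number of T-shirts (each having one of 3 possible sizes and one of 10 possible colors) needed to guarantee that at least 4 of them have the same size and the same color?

91

There are 3 × 10 = 30 (size, color) combinations acting as pigeonholes.
With 30 × 3 = 90 T-shirts we could place exactly 3 in each, with no (size, color) pair reaching 4.
One more forces some (size, color) pair to hold 4, so 90 + 1 = 91.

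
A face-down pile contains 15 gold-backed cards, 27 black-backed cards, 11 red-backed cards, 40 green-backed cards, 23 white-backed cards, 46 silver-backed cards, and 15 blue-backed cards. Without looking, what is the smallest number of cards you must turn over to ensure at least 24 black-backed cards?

To avoid black-backed cards as long as possible, exhaust the other 6 back colors first.
The worst case draws every non-black-backed card first: 15 + 11 + 40 + 23 + 46 + 15 = 150.
The next 24 draws are then forced to be black-backed, giving 150 + 24 = 174.

174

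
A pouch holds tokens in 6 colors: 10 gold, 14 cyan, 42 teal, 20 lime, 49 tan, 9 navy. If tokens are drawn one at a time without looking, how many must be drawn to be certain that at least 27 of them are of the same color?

106

In the worst case we take at most 26 of each color, but all 10 gold, all 14 cyan, all 20 lime, and all 9 navy (fewer than 26), giving 10 + 14 + 26 + 20 + 26 + 9 = 105.
One more token then forces some color to 27, so 105 + 1 = 106.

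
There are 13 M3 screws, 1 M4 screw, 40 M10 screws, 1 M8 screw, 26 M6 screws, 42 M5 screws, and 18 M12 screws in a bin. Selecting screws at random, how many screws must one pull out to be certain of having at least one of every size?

141

The hardest size to obtain is M4: we could draw every other screw first — 141 − 1 = 140 screws — without a single M4 one.
The next draw must be M4, so 140 + 1 = 141.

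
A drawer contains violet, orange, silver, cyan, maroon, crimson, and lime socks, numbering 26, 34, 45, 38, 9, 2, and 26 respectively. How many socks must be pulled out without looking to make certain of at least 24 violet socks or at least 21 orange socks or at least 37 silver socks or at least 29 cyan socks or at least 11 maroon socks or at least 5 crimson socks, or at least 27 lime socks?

Each of the 7 colors has its own threshold; avoid all of them simultaneously.
The worst case stops just short of every target: 23 violet, 20 orange, 36 silver, 28 cyan, all 9 maroon, all 2 crimson, 26 lime — 23 + 20 + 36 + 28 + 9 + 2 + 26 = 144 socks.
One more sock must push some color to its target, so 144 + 1 = 145.

145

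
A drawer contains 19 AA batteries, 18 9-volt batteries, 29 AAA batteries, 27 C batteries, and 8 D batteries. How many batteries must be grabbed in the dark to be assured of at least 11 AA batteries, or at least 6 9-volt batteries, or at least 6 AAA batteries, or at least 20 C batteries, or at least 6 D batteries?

The worst case stops just short of every target: 10 AA, 5 9-volt, 5 AAA, 19 C, 5 D — 10 + 5 + 5 + 19 + 5 = 44 batteries.
One more battery must push some type to its target, so 44 + 1 = 45.

45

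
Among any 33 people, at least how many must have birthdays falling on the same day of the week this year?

If each of the 7 days of the week held at most 4, the total would be at most 7 × 4 = 28 < 33, a contradiction.
So at least one holds ⌈33/7⌉ = 5.

5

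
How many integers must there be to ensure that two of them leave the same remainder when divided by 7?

There are 7 residue classes modulo 7 acting as pigeonholes.
With 7 integers we could place one in each, avoiding any repeat.
One more forces some class to hold 2, so 7 + 1 = 8.

8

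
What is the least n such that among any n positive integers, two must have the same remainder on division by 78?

Two integers differ by a multiple of 78 exactly when they share a remainder mod 78.
There are 78 residue classes mod 78, so 78 integers can all lie in distinct classes.
One more integer must repeat a residue, giving a difference divisible by 78. So n = 78 + 1 = 79.

79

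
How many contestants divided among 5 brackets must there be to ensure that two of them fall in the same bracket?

There are 5 brackets acting as pigeonholes.
With 5 contestants we could place one in each, avoiding any repeat.
One more forces some class to hold 2, so 5 + 1 = 6.

6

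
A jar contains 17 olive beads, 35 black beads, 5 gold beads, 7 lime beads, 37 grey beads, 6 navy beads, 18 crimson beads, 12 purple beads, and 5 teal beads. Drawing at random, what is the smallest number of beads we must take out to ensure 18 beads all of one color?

104

In the worst case we take at most 17 of each color, but all 5 gold, all 7 lime, all 6 navy, all 12 purple, and all 5 teal (fewer than 17), giving 17 + 17 + 5 + 7 + 17 + 6 + 17 + 12 + 5 = 103.
One more bead then forces some color to 18, so 103 + 1 = 104.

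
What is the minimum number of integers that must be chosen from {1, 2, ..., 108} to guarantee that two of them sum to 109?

55

Partition {1, …, 108} into 54 pairs: {1,108}, {2,107}, …, {54,55}.
Choosing 54 integers — say the integers 1 through 54 — takes one from each pair and avoids the property.
Choosing 55 forces two into the same pair by pigeonhole, and those sum to 109. So 55.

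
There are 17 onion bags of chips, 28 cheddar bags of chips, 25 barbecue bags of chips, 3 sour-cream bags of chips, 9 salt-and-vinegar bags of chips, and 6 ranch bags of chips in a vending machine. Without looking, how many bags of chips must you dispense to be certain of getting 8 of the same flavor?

Treat the 6 flavors as pigeonholes.
In the worst case we take at most 7 of each flavor, but all 3 sour-cream and all 6 ranch (fewer than 7), giving 7 + 7 + 7 + 3 + 7 + 6 = 37.
One more bag of chips then forces some flavor to 8, so 37 + 1 = 38.

38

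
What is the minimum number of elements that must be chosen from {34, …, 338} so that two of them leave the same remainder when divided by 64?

Use the pigeonhole principle on residue classes: group the integers by remainder mod 64; there are 64 residue classes, each nonempty in this range.
Choosing one from each class (64 integers) avoids any shared remainder.
One more choice must repeat a class, so two differ by a multiple of 64. Hence 64 + 1 = 65.

65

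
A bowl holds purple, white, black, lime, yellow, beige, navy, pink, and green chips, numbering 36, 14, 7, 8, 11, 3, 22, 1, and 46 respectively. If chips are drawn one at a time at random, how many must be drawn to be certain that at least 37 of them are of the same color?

Treat the 9 colors as pigeonholes.
In the worst case we take at most 36 of each color, but all 14 white, all 7 black, all 8 lime, all 11 yellow, all 3 beige, all 22 navy, and all 1 pink (fewer than 36), giving 36 + 14 + 7 + 8 + 11 + 3 + 22 + 1 + 36 = 138.
One more chip then forces some color to 37, so 138 + 1 = 139.

139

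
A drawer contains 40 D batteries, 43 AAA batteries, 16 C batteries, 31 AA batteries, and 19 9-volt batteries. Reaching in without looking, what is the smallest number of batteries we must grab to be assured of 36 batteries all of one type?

137

In the worst case we take at most 35 of each type, but all 16 C, all 31 AA, and all 19 9-volt (fewer than 35), giving 35 + 35 + 16 + 31 + 19 = 136.
One more battery then forces some type to 36, so 136 + 1 = 137.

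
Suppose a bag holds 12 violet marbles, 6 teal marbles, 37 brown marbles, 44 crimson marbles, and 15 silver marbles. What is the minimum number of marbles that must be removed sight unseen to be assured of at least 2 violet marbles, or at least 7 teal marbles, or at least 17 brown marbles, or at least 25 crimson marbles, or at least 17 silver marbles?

Each of the 5 colors has its own threshold; avoid all of them simultaneously.
The worst case stops just short of every target: 1 violet, 6 teal, 16 brown, 24 crimson, all 15 silver — 1 + 6 + 16 + 24 + 15 = 62 marbles.
One more marble must push some color to its target, so 62 + 1 = 63.

63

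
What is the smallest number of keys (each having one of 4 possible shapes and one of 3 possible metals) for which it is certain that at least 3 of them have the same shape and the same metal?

25

There are 4 × 3 = 12 (shape, metal) combinations acting as pigeonholes.
With 12 × 2 = 24 keys we could place exactly 2 in each, with no (shape, metal) pair reaching 3.
One more forces some (shape, metal) pair to hold 3, so 24 + 1 = 25.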